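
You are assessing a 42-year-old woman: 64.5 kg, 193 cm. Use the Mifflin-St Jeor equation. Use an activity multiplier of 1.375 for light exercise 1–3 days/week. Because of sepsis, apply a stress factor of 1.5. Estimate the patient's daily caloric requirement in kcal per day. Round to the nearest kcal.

Mifflin-St Jeor (female): BMR = 10(64.5) + 6.25(193) − 5(42) − 161 = 645 + 1206.25 − 210 − 161 = 1480.25 kcal/day.
TEE = BMR × activity factor = 1480.25 × 1.375 = 2035.3438 kcal/day.
Apply stress factor: 2035.3438 × 1.5 = 3053.0156 kcal/day.

3053 kcal per day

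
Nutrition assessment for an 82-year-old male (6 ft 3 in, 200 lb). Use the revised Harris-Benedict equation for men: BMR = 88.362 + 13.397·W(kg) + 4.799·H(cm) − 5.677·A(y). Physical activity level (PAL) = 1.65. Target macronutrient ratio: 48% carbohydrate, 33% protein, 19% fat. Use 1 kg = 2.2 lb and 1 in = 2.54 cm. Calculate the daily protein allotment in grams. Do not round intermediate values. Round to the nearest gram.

Convert to metric: weight = 200 ÷ 2.2 = 90.9091 kg; height = (6×12 + 3) × 2.54 = 75 × 2.54 = 190.5 cm.
Harris-Benedict: BMR = 88.362 + 13.397(90.9091) + 4.799(190.5) − 5.677(82) = 1754.9666 kcal/day.
TEE = 1754.9666 × 1.65 = 2895.6949 kcal/day.
Protein energy = 33% × 2895.6949 = 955.5793 kcal.
Protein = 955.5793 ÷ 4 kcal/g = 238.8948 g.

239 g/day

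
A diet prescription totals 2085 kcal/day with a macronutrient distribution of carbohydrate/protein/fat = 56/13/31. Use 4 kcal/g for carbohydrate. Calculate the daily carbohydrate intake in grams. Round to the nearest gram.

Carbohydrate energy = 56% × 2085 = 1167.6 kcal.
At 4 kcal/g: 1167.6 ÷ 4 = 291.9 g.

292 g/day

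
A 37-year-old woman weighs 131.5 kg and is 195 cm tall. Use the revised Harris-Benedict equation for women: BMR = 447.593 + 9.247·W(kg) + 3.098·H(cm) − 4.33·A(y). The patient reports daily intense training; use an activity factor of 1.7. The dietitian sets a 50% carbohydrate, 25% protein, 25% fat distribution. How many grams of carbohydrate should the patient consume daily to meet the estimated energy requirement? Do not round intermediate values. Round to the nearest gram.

448 g/day

Harris-Benedict: BMR = 447.593 + 9.247(131.5) + 3.098(195) − 4.33(37) = 2107.4735 kcal/day.
TEE = 2107.4735 × 1.7 = 3582.705 kcal/day.
Carbohydrate energy = 50% × 3582.705 = 1791.3525 kcal.
Carbohydrate = 1791.3525 ÷ 4 kcal/g = 447.8381 g.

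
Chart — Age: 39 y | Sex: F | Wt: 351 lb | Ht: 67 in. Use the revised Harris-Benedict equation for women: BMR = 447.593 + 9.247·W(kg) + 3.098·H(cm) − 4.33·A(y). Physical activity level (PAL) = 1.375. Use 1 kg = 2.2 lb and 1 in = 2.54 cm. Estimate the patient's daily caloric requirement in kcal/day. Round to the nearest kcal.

Convert to metric: weight = 351 ÷ 2.2 = 159.5455 kg; height = 67 × 2.54 = 170.18 cm.
Harris-Benedict: BMR = 447.593 + 9.247(159.5455) + 3.098(170.18) − 4.33(39) = 2281.2575 kcal/day.
TEE = BMR × activity factor = 2281.2575 × 1.375 = 3136.729 kcal/day.

3137 kcal/day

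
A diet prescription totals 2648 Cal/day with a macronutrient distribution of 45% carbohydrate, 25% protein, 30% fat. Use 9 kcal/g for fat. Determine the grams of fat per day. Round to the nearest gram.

Fat energy = 30% × 2648 = 794.4 kcal.
At 9 kcal/g: 794.4 ÷ 9 = 88.2667 g.

88 g/day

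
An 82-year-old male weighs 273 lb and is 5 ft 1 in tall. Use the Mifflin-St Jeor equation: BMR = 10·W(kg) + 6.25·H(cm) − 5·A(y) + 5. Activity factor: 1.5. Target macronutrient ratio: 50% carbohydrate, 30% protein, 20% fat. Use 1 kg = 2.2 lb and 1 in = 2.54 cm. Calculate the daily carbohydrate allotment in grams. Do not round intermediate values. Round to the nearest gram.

338 g/day

Convert to metric: weight = 273 ÷ 2.2 = 124.0909 kg; height = (5×12 + 1) × 2.54 = 61 × 2.54 = 154.94 cm.
Mifflin-St Jeor (male): BMR = 10(124.0909) + 6.25(154.94) − 5(82) + 5 = 1240.9091 + 968.375 − 410 + 5 = 1804.2841 kcal/day.
TEE = 1804.2841 × 1.5 = 2706.4261 kcal/day.
Carbohydrate energy = 50% × 2706.4261 = 1353.2131 kcal.
Carbohydrate = 1353.2131 ÷ 4 kcal/g = 338.3033 g.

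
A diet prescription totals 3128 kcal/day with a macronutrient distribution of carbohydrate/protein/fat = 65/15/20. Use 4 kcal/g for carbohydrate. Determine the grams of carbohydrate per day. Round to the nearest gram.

Carbohydrate energy = 65% × 3128 = 2033.2 kcal.
At 4 kcal/g: 2033.2 ÷ 4 = 508.3 g.

508 g/day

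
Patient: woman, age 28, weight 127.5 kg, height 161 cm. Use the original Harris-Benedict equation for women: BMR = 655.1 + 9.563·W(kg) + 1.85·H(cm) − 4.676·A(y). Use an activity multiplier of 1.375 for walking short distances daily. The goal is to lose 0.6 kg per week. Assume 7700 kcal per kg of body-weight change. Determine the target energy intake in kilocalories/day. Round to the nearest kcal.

Harris-Benedict: BMR = 655.1 + 9.563(127.5) + 1.85(161) − 4.676(28) = 2041.3045 kcal/day.
TEE = 2041.3045 × 1.375 = 2806.7937 kcal/day.
Required daily deficit = 0.6 × 7700 ÷ 7 = 660 kcal/day.
Target intake = 2806.7937 − 660 = 2146.7937 kcal/day.

2147 kilocalories/day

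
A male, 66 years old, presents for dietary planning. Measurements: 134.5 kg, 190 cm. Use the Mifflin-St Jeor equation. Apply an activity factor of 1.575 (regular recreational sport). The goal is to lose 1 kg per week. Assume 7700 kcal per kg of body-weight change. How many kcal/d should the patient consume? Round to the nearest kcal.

Mifflin-St Jeor (male): BMR = 10(134.5) + 6.25(190) − 5(66) + 5 = 1345 + 1187.5 − 330 + 5 = 2207.5 kcal/day.
TEE = 2207.5 × 1.575 = 3476.8125 kcal/day.
Required daily deficit = 1 × 7700 ÷ 7 = 1100 kcal/day.
Target intake = 3476.8125 − 1100 = 2376.8125 kcal/day.

2377 kcal/d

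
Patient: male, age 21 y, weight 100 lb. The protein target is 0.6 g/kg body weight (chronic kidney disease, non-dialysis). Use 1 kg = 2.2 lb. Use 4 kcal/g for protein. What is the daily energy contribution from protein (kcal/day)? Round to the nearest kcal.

Weight in kg = 100 ÷ 2.2 = 45.4545 kg.
Protein = 0.6 g/kg × 45.4545 kg = 27.2727 g/day.
Protein energy = 27.2727 g × 4 kcal/g = 109.0909 kcal/day.

109 kcal/day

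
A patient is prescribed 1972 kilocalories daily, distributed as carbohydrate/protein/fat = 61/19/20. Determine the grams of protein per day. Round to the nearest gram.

Protein energy = 19% × 1972 = 374.68 kcal.
At 4 kcal/g: 374.68 ÷ 4 = 93.67 g.

94 g/day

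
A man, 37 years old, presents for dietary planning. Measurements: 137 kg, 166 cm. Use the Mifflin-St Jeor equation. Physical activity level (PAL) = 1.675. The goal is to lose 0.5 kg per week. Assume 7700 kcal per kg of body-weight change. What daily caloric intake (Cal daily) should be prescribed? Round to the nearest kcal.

Mifflin-St Jeor (male): BMR = 10(137) + 6.25(166) − 5(37) + 5 = 1370 + 1037.5 − 185 + 5 = 2227.5 kcal/day.
TEE = 2227.5 × 1.675 = 3731.0625 kcal/day.
Required daily deficit = 0.5 × 7700 ÷ 7 = 550 kcal/day.
Target intake = 3731.0625 − 550 = 3181.0625 kcal/day.

3181 Cal daily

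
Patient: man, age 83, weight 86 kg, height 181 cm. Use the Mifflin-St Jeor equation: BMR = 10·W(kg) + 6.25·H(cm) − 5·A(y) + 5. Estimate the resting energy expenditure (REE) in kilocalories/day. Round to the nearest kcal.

Mifflin-St Jeor (male): BMR = 10(86) + 6.25(181) − 5(83) + 5 = 860 + 1131.25 − 415 + 5 = 1581.25 kcal/day.

1581 kilocalories/day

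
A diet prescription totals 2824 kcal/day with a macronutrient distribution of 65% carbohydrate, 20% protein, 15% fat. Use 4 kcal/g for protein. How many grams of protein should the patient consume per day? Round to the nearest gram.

Protein energy = 20% × 2824 = 564.8 kcal.
At 4 kcal/g: 564.8 ÷ 4 = 141.2 g.

141 g/day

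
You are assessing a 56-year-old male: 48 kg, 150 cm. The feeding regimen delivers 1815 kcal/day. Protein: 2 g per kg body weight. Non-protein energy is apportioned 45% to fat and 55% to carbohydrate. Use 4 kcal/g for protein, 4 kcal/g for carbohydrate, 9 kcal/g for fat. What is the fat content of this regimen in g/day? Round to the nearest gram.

Protein = 2 × 48 = 96 g → 96 × 4 = 384 kcal.
Non-protein calories = 1815 − 384 = 1431 kcal.
Fat: 45% × 1431 = 643.95 kcal; carbohydrate: 787.05 kcal.
Fat: 643.95 kcal ÷ 9 kcal/g = 71.55 g.

72 g/day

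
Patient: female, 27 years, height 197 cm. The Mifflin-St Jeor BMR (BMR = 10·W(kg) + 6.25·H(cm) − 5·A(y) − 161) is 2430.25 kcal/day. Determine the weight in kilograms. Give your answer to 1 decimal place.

149.5 kg

2430.25 = 10·W + 6.25(197) − 5(27) − 161
10·W = 2430.25 − 935.25 = 1495, so W = 149.5 kg.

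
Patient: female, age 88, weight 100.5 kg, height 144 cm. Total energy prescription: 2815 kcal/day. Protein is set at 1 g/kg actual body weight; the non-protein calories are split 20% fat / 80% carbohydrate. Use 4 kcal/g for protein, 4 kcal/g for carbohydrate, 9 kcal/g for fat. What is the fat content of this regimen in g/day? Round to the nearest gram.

Protein = 1 × 100.5 = 100.5 g → 100.5 × 4 = 402 kcal.
Non-protein calories = 2815 − 402 = 2413 kcal.
Fat: 20% × 2413 = 482.6 kcal; carbohydrate: 1930.4 kcal.
Fat: 482.6 kcal ÷ 9 kcal/g = 53.6222 g.

54 g/day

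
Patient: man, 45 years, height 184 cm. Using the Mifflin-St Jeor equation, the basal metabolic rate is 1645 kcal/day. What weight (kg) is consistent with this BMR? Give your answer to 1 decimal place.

71.5 kg

1645 = 10·W + 6.25(184) − 5(45) + 5
10·W = 1645 − 930 = 715, so W = 71.5 kg.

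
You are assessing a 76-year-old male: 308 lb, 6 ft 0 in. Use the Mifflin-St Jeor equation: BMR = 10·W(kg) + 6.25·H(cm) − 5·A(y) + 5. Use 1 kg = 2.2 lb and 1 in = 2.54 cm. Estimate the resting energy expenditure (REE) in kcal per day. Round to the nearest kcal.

2168 kcal per day

Convert to metric: weight = 308 ÷ 2.2 = 140 kg; height = (6×12 + 0) × 2.54 = 72 × 2.54 = 182.88 cm.
Mifflin-St Jeor (male): BMR = 10(140) + 6.25(182.88) − 5(76) + 5 = 1400 + 1143 − 380 + 5 = 2168 kcal/day.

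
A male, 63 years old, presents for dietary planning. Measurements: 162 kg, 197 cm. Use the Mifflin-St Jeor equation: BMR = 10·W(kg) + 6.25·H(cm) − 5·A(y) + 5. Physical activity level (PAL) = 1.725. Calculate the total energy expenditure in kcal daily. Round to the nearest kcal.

4384 kcal daily

Mifflin-St Jeor (male): BMR = 10(162) + 6.25(197) − 5(63) + 5 = 1620 + 1231.25 − 315 + 5 = 2541.25 kcal/day.
TEE = BMR × activity factor = 2541.25 × 1.725 = 4383.6563 kcal/day.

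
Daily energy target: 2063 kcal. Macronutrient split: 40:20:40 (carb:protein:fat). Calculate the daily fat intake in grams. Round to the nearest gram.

Fat energy = 40% × 2063 = 825.2 kcal.
At 9 kcal/g: 825.2 ÷ 9 = 91.6889 g.

92 g/day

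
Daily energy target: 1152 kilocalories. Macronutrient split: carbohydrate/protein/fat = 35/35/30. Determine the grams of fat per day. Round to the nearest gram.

Fat energy = 30% × 1152 = 345.6 kcal.
At 9 kcal/g: 345.6 ÷ 9 = 38.4 g.

38 g/day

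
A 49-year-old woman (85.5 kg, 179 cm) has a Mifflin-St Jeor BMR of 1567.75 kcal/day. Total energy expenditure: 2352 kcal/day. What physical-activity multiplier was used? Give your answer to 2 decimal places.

Activity factor = TEE ÷ BMR = 2352 ÷ 1567.75 = 1.5.

1.50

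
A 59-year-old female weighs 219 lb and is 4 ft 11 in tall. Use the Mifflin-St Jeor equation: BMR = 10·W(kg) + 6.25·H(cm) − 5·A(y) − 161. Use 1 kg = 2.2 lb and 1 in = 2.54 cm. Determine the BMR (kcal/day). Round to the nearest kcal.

1476 kcal/day

Convert to metric: weight = 219 ÷ 2.2 = 99.5455 kg; height = (4×12 + 11) × 2.54 = 59 × 2.54 = 149.86 cm.
Mifflin-St Jeor (female): BMR = 10(99.5455) + 6.25(149.86) − 5(59) − 161 = 995.4545 + 936.625 − 295 − 161 = 1476.0795 kcal/day.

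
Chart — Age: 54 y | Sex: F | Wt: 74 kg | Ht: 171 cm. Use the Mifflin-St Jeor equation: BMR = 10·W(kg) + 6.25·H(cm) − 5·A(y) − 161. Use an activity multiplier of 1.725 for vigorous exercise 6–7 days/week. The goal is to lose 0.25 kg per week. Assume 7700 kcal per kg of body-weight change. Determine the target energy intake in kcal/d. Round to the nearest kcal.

Mifflin-St Jeor (female): BMR = 10(74) + 6.25(171) − 5(54) − 161 = 740 + 1068.75 − 270 − 161 = 1377.75 kcal/day.
TEE = 1377.75 × 1.725 = 2376.6188 kcal/day.
Required daily deficit = 0.25 × 7700 ÷ 7 = 275 kcal/day.
Target intake = 2376.6188 − 275 = 2101.6188 kcal/day.

2102 kcal/d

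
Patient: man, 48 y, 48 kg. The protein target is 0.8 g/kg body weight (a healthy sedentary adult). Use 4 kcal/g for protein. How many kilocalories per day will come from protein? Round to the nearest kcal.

154 kcal/day

Protein = 0.8 g/kg × 48 kg = 38.4 g/day.
Protein energy = 38.4 g × 4 kcal/g = 153.6 kcal/day.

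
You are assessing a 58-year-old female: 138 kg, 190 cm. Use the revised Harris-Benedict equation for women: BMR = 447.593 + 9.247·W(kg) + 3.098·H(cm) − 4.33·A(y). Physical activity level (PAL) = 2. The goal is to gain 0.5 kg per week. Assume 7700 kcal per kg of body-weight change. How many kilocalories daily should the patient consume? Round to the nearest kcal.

4672 kilocalories daily

Harris-Benedict: BMR = 447.593 + 9.247(138) + 3.098(190) − 4.33(58) = 2061.159 kcal/day.
TEE = 2061.159 × 2 = 4122.318 kcal/day.
Required daily surplus = 0.5 × 7700 ÷ 7 = 550 kcal/day.
Target intake = 4122.318 + 550 = 4672.318 kcal/day.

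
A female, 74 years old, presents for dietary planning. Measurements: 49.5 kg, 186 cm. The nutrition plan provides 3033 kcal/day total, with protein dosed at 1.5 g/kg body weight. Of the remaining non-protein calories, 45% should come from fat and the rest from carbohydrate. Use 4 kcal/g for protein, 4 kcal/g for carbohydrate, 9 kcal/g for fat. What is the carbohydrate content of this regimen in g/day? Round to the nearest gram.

Protein = 1.5 × 49.5 = 74.25 g → 74.25 × 4 = 297 kcal.
Non-protein calories = 3033 − 297 = 2736 kcal.
Fat: 45% × 2736 = 1231.2 kcal; carbohydrate: 1504.8 kcal.
Carbohydrate: 1504.8 kcal ÷ 4 kcal/g = 376.2 g.

376 g/day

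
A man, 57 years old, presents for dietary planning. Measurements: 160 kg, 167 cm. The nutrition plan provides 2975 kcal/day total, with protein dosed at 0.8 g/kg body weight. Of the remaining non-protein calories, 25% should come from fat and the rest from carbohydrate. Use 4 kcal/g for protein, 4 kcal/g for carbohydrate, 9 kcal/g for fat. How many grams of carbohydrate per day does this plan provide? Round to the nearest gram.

Protein = 0.8 × 160 = 128 g → 128 × 4 = 512 kcal.
Non-protein calories = 2975 − 512 = 2463 kcal.
Fat: 25% × 2463 = 615.75 kcal; carbohydrate: 1847.25 kcal.
Carbohydrate: 1847.25 kcal ÷ 4 kcal/g = 461.8125 g.

462 g/day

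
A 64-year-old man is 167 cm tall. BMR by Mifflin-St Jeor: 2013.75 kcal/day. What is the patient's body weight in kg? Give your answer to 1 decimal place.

2013.75 = 10·W + 6.25(167) − 5(64) + 5
10·W = 2013.75 − 728.75 = 1285, so W = 128.5 kg.

128.5 kg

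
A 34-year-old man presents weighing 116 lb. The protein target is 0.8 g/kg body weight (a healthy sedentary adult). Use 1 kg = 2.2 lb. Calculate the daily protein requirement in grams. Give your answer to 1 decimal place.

Weight in kg = 116 ÷ 2.2 = 52.7273 kg.
Protein = 0.8 g/kg × 52.7273 kg = 42.1818 g/day.

42.2 g/day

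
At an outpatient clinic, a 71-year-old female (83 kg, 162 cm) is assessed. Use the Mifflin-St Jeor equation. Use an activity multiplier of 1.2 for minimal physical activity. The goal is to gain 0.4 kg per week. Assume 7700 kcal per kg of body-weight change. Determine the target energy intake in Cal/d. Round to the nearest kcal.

Mifflin-St Jeor (female): BMR = 10(83) + 6.25(162) − 5(71) − 161 = 830 + 1012.5 − 355 − 161 = 1326.5 kcal/day.
TEE = 1326.5 × 1.2 = 1591.8 kcal/day.
Required daily surplus = 0.4 × 7700 ÷ 7 = 440 kcal/day.
Target intake = 1591.8 + 440 = 2031.8 kcal/day.

2032 Cal/d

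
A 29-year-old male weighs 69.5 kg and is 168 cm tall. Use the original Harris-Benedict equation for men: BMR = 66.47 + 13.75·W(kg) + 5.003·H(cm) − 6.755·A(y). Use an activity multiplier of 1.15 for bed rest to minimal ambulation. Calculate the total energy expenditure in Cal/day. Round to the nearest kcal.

Harris-Benedict: BMR = 66.47 + 13.75(69.5) + 5.003(168) − 6.755(29) = 1666.704 kcal/day.
TEE = BMR × activity factor = 1666.704 × 1.15 = 1916.7096 kcal/day.

1917 Cal/day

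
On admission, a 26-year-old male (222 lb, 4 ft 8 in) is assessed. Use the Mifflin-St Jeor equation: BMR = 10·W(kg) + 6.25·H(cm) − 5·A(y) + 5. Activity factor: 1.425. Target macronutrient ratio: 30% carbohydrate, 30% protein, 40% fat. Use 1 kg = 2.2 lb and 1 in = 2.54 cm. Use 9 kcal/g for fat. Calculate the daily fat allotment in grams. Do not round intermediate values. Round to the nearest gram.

Convert to metric: weight = 222 ÷ 2.2 = 100.9091 kg; height = (4×12 + 8) × 2.54 = 56 × 2.54 = 142.24 cm.
Mifflin-St Jeor (male): BMR = 10(100.9091) + 6.25(142.24) − 5(26) + 5 = 1009.0909 + 889 − 130 + 5 = 1773.0909 kcal/day.
TEE = 1773.0909 × 1.425 = 2526.6545 kcal/day.
Fat energy = 40% × 2526.6545 = 1010.6618 kcal.
Fat = 1010.6618 ÷ 9 kcal/g = 112.2958 g.

112 g/day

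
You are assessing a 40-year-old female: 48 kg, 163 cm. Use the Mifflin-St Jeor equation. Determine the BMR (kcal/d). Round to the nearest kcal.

1138 kcal/d

Mifflin-St Jeor (female): BMR = 10(48) + 6.25(163) − 5(40) − 161 = 480 + 1018.75 − 200 − 161 = 1137.75 kcal/day.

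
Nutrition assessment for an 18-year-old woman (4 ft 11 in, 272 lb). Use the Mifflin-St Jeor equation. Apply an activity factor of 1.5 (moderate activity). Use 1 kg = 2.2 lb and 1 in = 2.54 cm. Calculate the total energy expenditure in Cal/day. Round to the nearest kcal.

Convert to metric: weight = 272 ÷ 2.2 = 123.6364 kg; height = (4×12 + 11) × 2.54 = 59 × 2.54 = 149.86 cm.
Mifflin-St Jeor (female): BMR = 10(123.6364) + 6.25(149.86) − 5(18) − 161 = 1236.3636 + 936.625 − 90 − 161 = 1921.9886 kcal/day.
TEE = BMR × activity factor = 1921.9886 × 1.5 = 2882.983 kcal/day.

2883 Cal/day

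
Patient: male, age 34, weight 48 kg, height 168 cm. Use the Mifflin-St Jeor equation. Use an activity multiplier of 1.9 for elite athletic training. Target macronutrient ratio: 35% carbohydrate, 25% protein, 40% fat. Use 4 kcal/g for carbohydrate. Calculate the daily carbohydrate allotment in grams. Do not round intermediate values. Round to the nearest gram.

227 g/day

Mifflin-St Jeor (male): BMR = 10(48) + 6.25(168) − 5(34) + 5 = 480 + 1050 − 170 + 5 = 1365 kcal/day.
TEE = 1365 × 1.9 = 2593.5 kcal/day.
Carbohydrate energy = 35% × 2593.5 = 907.725 kcal.
Carbohydrate = 907.725 ÷ 4 kcal/g = 226.9313 g.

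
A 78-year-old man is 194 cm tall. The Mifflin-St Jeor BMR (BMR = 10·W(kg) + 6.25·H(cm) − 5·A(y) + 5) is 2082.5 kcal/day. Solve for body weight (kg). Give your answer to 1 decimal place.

125.5 kg

2082.5 = 10·W + 6.25(194) − 5(78) + 5
10·W = 2082.5 − 827.5 = 1255, so W = 125.5 kg.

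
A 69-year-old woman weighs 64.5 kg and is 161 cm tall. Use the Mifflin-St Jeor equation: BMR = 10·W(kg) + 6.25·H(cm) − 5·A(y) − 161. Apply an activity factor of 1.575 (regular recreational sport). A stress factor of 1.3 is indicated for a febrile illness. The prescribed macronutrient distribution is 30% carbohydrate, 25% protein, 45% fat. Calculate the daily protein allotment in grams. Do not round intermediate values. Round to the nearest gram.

Mifflin-St Jeor (female): BMR = 10(64.5) + 6.25(161) − 5(69) − 161 = 645 + 1006.25 − 345 − 161 = 1145.25 kcal/day.
TEE = 1145.25 × 1.575 = 1803.7688 kcal/day.
With stress factor 1.3: 1803.7688 × 1.3 = 2344.8994 kcal/day.
Protein energy = 25% × 2344.8994 = 586.2248 kcal.
Protein = 586.2248 ÷ 4 kcal/g = 146.5562 g.

147 g/day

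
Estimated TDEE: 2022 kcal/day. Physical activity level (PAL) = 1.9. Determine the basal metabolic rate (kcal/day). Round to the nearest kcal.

BMR = TEE ÷ activity factor = 2022 ÷ 1.9 = 1064.2105 kcal/day.

1064 kcal/day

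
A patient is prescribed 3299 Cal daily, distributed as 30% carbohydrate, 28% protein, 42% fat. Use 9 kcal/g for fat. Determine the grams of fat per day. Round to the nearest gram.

154 g/day

Fat energy = 42% × 3299 = 1385.58 kcal.
At 9 kcal/g: 1385.58 ÷ 9 = 153.9533 g.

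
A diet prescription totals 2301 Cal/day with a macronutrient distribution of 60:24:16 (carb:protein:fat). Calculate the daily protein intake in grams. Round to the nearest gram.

Protein energy = 24% × 2301 = 552.24 kcal.
At 4 kcal/g: 552.24 ÷ 4 = 138.06 g.

138 g/day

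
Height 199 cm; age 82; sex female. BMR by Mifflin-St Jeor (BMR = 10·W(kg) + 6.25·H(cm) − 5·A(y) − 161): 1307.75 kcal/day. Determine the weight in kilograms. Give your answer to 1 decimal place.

63.5 kg

1307.75 = 10·W + 6.25(199) − 5(82) − 161
10·W = 1307.75 − 672.75 = 635, so W = 63.5 kg.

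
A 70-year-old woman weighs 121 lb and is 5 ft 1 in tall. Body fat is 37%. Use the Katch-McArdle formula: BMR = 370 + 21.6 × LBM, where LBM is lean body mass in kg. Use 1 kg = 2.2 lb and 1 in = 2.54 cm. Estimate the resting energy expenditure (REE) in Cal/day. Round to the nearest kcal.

1118 Cal/day

Convert to metric: weight = 121 ÷ 2.2 = 55 kg; height = (5×12 + 1) × 2.54 = 61 × 2.54 = 154.94 cm.
LBM = 55 × (1 − 0.37) = 34.65 kg. Katch-McArdle: BMR = 370 + 21.6 × 34.65 = 1118.44 kcal/day.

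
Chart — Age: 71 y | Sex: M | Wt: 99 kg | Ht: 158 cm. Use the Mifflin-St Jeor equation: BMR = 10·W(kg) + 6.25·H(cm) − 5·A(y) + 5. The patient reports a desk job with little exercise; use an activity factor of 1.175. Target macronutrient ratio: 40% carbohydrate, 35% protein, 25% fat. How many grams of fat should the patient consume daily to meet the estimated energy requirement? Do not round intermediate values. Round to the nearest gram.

Mifflin-St Jeor (male): BMR = 10(99) + 6.25(158) − 5(71) + 5 = 990 + 987.5 − 355 + 5 = 1627.5 kcal/day.
TEE = 1627.5 × 1.175 = 1912.3125 kcal/day.
Fat energy = 25% × 1912.3125 = 478.0781 kcal.
Fat = 478.0781 ÷ 9 kcal/g = 53.1198 g.

53 g/day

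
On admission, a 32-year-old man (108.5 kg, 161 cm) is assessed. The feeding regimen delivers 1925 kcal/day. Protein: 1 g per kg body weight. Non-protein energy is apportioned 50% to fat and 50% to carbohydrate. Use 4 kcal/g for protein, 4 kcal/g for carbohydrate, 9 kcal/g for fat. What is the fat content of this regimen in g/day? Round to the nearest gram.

Protein = 1 × 108.5 = 108.5 g → 108.5 × 4 = 434 kcal.
Non-protein calories = 1925 − 434 = 1491 kcal.
Fat: 50% × 1491 = 745.5 kcal; carbohydrate: 745.5 kcal.
Fat: 745.5 kcal ÷ 9 kcal/g = 82.8333 g.

83 g/day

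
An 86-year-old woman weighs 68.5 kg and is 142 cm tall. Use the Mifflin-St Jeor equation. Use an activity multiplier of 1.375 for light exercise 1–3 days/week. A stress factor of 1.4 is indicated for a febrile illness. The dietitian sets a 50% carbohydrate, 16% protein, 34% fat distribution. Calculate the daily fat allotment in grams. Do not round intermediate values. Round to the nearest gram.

71 g/day

Mifflin-St Jeor (female): BMR = 10(68.5) + 6.25(142) − 5(86) − 161 = 685 + 887.5 − 430 − 161 = 981.5 kcal/day.
TEE = 981.5 × 1.375 = 1349.5625 kcal/day.
With stress factor 1.4: 1349.5625 × 1.4 = 1889.3875 kcal/day.
Fat energy = 34% × 1889.3875 = 642.3918 kcal.
Fat = 642.3918 ÷ 9 kcal/g = 71.3769 g.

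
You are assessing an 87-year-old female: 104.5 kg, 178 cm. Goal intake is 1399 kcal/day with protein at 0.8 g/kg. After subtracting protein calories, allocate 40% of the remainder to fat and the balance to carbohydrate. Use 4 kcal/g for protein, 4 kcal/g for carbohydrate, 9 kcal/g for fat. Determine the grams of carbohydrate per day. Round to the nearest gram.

160 g/day

Protein = 0.8 × 104.5 = 83.6 g → 83.6 × 4 = 334.4 kcal.
Non-protein calories = 1399 − 334.4 = 1064.6 kcal.
Fat: 40% × 1064.6 = 425.84 kcal; carbohydrate: 638.76 kcal.
Carbohydrate: 638.76 kcal ÷ 4 kcal/g = 159.69 g.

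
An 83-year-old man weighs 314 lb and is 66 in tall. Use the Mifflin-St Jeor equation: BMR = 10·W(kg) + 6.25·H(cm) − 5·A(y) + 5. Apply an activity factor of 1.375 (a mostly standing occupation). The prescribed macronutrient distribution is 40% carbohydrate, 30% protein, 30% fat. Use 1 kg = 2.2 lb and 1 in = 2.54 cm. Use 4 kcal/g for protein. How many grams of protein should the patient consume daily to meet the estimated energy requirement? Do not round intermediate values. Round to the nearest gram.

213 g/day

Convert to metric: weight = 314 ÷ 2.2 = 142.7273 kg; height = 66 × 2.54 = 167.64 cm.
Mifflin-St Jeor (male): BMR = 10(142.7273) + 6.25(167.64) − 5(83) + 5 = 1427.2727 + 1047.75 − 415 + 5 = 2065.0227 kcal/day.
TEE = 2065.0227 × 1.375 = 2839.4063 kcal/day.
Protein energy = 30% × 2839.4063 = 851.8219 kcal.
Protein = 851.8219 ÷ 4 kcal/g = 212.9555 g.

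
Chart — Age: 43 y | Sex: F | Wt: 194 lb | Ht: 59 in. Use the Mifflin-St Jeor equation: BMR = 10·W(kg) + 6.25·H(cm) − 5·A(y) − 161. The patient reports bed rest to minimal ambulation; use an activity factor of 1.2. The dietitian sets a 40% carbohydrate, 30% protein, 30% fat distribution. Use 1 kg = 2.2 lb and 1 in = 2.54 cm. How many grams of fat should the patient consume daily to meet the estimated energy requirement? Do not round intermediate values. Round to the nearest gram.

Convert to metric: weight = 194 ÷ 2.2 = 88.1818 kg; height = 59 × 2.54 = 149.86 cm.
Mifflin-St Jeor (female): BMR = 10(88.1818) + 6.25(149.86) − 5(43) − 161 = 881.8182 + 936.625 − 215 − 161 = 1442.4432 kcal/day.
TEE = 1442.4432 × 1.2 = 1730.9318 kcal/day.
Fat energy = 30% × 1730.9318 = 519.2795 kcal.
Fat = 519.2795 ÷ 9 kcal/g = 57.6977 g.

58 g/day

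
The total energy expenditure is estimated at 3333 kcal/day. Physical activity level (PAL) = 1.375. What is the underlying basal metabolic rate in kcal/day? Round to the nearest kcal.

2424 kcal/day

BMR = TEE ÷ activity factor = 3333 ÷ 1.375 = 2424 kcal/day.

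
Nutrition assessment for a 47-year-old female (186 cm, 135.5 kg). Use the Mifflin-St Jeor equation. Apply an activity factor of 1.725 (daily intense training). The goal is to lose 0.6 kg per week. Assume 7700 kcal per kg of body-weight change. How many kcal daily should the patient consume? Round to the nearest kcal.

Mifflin-St Jeor (female): BMR = 10(135.5) + 6.25(186) − 5(47) − 161 = 1355 + 1162.5 − 235 − 161 = 2121.5 kcal/day.
TEE = 2121.5 × 1.725 = 3659.5875 kcal/day.
Required daily deficit = 0.6 × 7700 ÷ 7 = 660 kcal/day.
Target intake = 3659.5875 − 660 = 2999.5875 kcal/day.

3000 kcal daily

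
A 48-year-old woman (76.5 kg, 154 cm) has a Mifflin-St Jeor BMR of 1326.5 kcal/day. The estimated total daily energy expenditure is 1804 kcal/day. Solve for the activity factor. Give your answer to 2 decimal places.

Activity factor = TEE ÷ BMR = 1804 ÷ 1326.5 = 1.36.

1.36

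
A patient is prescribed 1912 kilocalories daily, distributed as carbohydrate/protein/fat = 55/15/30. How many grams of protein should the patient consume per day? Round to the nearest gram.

72 g/day

Protein energy = 15% × 1912 = 286.8 kcal.
At 4 kcal/g: 286.8 ÷ 4 = 71.7 g.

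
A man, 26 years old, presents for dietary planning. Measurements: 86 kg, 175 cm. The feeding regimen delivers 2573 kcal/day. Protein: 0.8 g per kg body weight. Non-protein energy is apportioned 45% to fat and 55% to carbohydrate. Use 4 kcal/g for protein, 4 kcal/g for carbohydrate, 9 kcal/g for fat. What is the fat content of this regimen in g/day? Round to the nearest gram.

Protein = 0.8 × 86 = 68.8 g → 68.8 × 4 = 275.2 kcal.
Non-protein calories = 2573 − 275.2 = 2297.8 kcal.
Fat: 45% × 2297.8 = 1034.01 kcal; carbohydrate: 1263.79 kcal.
Fat: 1034.01 kcal ÷ 9 kcal/g = 114.89 g.

115 g/day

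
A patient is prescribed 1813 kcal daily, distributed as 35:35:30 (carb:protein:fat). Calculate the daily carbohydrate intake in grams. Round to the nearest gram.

159 g/day

Carbohydrate energy = 35% × 1813 = 634.55 kcal.
At 4 kcal/g: 634.55 ÷ 4 = 158.6375 g.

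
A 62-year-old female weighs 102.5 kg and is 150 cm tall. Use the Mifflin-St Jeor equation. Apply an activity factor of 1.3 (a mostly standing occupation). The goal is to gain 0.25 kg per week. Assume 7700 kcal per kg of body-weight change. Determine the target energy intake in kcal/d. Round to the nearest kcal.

2214 kcal/d

Mifflin-St Jeor (female): BMR = 10(102.5) + 6.25(150) − 5(62) − 161 = 1025 + 937.5 − 310 − 161 = 1491.5 kcal/day.
TEE = 1491.5 × 1.3 = 1938.95 kcal/day.
Required daily surplus = 0.25 × 7700 ÷ 7 = 275 kcal/day.
Target intake = 1938.95 + 275 = 2213.95 kcal/day.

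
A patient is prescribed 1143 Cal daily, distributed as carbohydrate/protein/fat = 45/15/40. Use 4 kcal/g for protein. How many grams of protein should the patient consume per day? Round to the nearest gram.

Protein energy = 15% × 1143 = 171.45 kcal.
At 4 kcal/g: 171.45 ÷ 4 = 42.8625 g.

43 g/day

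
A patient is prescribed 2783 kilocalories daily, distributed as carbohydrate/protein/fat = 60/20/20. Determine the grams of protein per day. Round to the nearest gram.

139 g/day

Protein energy = 20% × 2783 = 556.6 kcal.
At 4 kcal/g: 556.6 ÷ 4 = 139.15 g.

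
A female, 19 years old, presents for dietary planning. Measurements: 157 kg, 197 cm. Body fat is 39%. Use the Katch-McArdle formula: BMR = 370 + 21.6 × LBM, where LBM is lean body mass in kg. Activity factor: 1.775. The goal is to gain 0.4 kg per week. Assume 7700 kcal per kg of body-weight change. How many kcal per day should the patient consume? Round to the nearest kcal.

LBM = 157 × (1 − 0.39) = 95.77 kg. Katch-McArdle: BMR = 370 + 21.6 × 95.77 = 2438.632 kcal/day.
TEE = 2438.632 × 1.775 = 4328.5718 kcal/day.
Required daily surplus = 0.4 × 7700 ÷ 7 = 440 kcal/day.
Target intake = 4328.5718 + 440 = 4768.5718 kcal/day.

4769 kcal per day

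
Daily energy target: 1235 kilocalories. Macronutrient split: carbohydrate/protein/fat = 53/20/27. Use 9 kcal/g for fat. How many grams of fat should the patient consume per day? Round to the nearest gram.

37 g/day

Fat energy = 27% × 1235 = 333.45 kcal.
At 9 kcal/g: 333.45 ÷ 9 = 37.05 g.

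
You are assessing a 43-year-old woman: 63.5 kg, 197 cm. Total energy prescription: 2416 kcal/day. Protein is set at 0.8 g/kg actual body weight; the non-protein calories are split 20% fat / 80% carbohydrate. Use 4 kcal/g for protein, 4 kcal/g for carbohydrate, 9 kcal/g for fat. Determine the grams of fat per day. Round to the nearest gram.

49 g/day

Protein = 0.8 × 63.5 = 50.8 g → 50.8 × 4 = 203.2 kcal.
Non-protein calories = 2416 − 203.2 = 2212.8 kcal.
Fat: 20% × 2212.8 = 442.56 kcal; carbohydrate: 1770.24 kcal.
Fat: 442.56 kcal ÷ 9 kcal/g = 49.1733 g.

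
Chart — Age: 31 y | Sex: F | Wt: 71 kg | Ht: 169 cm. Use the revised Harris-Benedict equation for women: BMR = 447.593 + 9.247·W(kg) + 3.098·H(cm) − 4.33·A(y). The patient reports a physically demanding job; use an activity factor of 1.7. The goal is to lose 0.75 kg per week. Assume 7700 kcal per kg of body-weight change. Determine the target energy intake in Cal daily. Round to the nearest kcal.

Harris-Benedict: BMR = 447.593 + 9.247(71) + 3.098(169) − 4.33(31) = 1493.462 kcal/day.
TEE = 1493.462 × 1.7 = 2538.8854 kcal/day.
Required daily deficit = 0.75 × 7700 ÷ 7 = 825 kcal/day.
Target intake = 2538.8854 − 825 = 1713.8854 kcal/day.

1714 Cal daily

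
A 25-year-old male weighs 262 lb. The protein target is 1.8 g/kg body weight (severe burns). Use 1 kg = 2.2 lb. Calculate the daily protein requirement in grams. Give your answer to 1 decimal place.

214.4 g/day

Weight in kg = 262 ÷ 2.2 = 119.0909 kg.
Protein = 1.8 g/kg × 119.0909 kg = 214.3636 g/day.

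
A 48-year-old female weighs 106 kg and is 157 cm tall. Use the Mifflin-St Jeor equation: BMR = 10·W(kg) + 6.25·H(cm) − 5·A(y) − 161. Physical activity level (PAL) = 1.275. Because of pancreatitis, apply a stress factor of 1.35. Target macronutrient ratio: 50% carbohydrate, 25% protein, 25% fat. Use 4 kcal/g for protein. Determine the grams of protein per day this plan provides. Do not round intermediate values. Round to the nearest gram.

176 g/day

Mifflin-St Jeor (female): BMR = 10(106) + 6.25(157) − 5(48) − 161 = 1060 + 981.25 − 240 − 161 = 1640.25 kcal/day.
TEE = 1640.25 × 1.275 = 2091.3188 kcal/day.
With stress factor 1.35: 2091.3188 × 1.35 = 2823.2803 kcal/day.
Protein energy = 25% × 2823.2803 = 705.8201 kcal.
Protein = 705.8201 ÷ 4 kcal/g = 176.455 g.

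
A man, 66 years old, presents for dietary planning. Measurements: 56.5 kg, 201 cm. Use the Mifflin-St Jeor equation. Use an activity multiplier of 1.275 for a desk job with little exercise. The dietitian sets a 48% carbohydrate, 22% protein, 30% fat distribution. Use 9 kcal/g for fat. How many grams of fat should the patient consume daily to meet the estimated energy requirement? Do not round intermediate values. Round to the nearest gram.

Mifflin-St Jeor (male): BMR = 10(56.5) + 6.25(201) − 5(66) + 5 = 565 + 1256.25 − 330 + 5 = 1496.25 kcal/day.
TEE = 1496.25 × 1.275 = 1907.7188 kcal/day.
Fat energy = 30% × 1907.7188 = 572.3156 kcal.
Fat = 572.3156 ÷ 9 kcal/g = 63.5906 g.

64 g/day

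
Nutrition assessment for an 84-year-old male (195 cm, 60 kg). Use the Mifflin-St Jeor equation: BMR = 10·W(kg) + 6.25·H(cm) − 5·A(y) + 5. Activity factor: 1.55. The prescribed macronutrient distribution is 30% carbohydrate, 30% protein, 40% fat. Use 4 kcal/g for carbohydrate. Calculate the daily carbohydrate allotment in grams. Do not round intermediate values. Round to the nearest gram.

Mifflin-St Jeor (male): BMR = 10(60) + 6.25(195) − 5(84) + 5 = 600 + 1218.75 − 420 + 5 = 1403.75 kcal/day.
TEE = 1403.75 × 1.55 = 2175.8125 kcal/day.
Carbohydrate energy = 30% × 2175.8125 = 652.7438 kcal.
Carbohydrate = 652.7438 ÷ 4 kcal/g = 163.1859 g.

163 g/day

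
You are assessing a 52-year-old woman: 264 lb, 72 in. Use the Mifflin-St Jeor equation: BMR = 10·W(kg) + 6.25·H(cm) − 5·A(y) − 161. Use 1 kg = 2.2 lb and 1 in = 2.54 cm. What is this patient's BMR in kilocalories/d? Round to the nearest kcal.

Convert to metric: weight = 264 ÷ 2.2 = 120 kg; height = 72 × 2.54 = 182.88 cm.
Mifflin-St Jeor (female): BMR = 10(120) + 6.25(182.88) − 5(52) − 161 = 1200 + 1143 − 260 − 161 = 1922 kcal/day.

1922 kilocalories/d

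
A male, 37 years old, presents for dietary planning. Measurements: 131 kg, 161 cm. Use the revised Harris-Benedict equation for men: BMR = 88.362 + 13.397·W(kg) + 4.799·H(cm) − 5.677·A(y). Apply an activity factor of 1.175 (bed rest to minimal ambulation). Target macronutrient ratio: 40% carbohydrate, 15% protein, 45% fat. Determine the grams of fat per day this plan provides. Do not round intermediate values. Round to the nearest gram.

Harris-Benedict: BMR = 88.362 + 13.397(131) + 4.799(161) − 5.677(37) = 2405.959 kcal/day.
TEE = 2405.959 × 1.175 = 2827.0018 kcal/day.
Fat energy = 45% × 2827.0018 = 1272.1508 kcal.
Fat = 1272.1508 ÷ 9 kcal/g = 141.3501 g.

141 g/day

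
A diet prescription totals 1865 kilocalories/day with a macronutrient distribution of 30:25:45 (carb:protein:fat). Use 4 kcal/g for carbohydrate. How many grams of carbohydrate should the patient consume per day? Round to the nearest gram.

Carbohydrate energy = 30% × 1865 = 559.5 kcal.
At 4 kcal/g: 559.5 ÷ 4 = 139.875 g.

140 g/day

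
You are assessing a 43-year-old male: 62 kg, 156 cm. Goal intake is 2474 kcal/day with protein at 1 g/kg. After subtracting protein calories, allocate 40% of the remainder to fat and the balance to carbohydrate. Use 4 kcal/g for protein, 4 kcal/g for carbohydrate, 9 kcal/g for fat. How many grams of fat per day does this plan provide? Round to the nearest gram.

99 g/day

Protein = 1 × 62 = 62 g → 62 × 4 = 248 kcal.
Non-protein calories = 2474 − 248 = 2226 kcal.
Fat: 40% × 2226 = 890.4 kcal; carbohydrate: 1335.6 kcal.
Fat: 890.4 kcal ÷ 9 kcal/g = 98.9333 g.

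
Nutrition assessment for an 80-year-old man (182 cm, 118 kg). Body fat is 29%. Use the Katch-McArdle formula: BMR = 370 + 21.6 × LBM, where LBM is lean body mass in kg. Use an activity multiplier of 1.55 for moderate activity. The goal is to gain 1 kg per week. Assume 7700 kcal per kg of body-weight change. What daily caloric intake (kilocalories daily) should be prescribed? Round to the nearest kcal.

LBM = 118 × (1 − 0.29) = 83.78 kg. Katch-McArdle: BMR = 370 + 21.6 × 83.78 = 2179.648 kcal/day.
TEE = 2179.648 × 1.55 = 3378.4544 kcal/day.
Required daily surplus = 1 × 7700 ÷ 7 = 1100 kcal/day.
Target intake = 3378.4544 + 1100 = 4478.4544 kcal/day.

4478 kilocalories daily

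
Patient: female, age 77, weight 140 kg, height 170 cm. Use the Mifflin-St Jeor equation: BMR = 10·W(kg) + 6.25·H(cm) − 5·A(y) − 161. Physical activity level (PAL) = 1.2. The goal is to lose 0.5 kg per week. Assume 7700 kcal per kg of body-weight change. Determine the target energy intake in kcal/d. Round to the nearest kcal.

Mifflin-St Jeor (female): BMR = 10(140) + 6.25(170) − 5(77) − 161 = 1400 + 1062.5 − 385 − 161 = 1916.5 kcal/day.
TEE = 1916.5 × 1.2 = 2299.8 kcal/day.
Required daily deficit = 0.5 × 7700 ÷ 7 = 550 kcal/day.
Target intake = 2299.8 − 550 = 1749.8 kcal/day.

1750 kcal/d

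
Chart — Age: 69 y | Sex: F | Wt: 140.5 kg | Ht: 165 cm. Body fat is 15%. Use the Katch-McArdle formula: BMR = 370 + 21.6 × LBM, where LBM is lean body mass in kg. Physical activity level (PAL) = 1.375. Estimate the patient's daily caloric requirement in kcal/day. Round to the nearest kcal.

4056 kcal/day

LBM = 140.5 × (1 − 0.15) = 119.425 kg. Katch-McArdle: BMR = 370 + 21.6 × 119.425 = 2949.58 kcal/day.
TEE = BMR × activity factor = 2949.58 × 1.375 = 4055.6725 kcal/day.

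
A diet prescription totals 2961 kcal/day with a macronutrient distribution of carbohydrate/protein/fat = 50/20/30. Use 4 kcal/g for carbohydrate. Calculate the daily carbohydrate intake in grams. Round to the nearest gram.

Carbohydrate energy = 50% × 2961 = 1480.5 kcal.
At 4 kcal/g: 1480.5 ÷ 4 = 370.125 g.

370 g/day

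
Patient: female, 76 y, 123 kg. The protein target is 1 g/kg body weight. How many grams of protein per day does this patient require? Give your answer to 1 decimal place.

123.0 g/day

Protein = 1 g/kg × 123 kg = 123 g/day.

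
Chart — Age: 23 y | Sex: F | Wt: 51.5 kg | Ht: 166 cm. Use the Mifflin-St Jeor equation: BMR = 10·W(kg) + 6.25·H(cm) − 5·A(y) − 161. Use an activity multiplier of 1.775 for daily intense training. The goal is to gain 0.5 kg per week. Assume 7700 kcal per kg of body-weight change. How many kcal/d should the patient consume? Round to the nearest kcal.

2816 kcal/d

Mifflin-St Jeor (female): BMR = 10(51.5) + 6.25(166) − 5(23) − 161 = 515 + 1037.5 − 115 − 161 = 1276.5 kcal/day.
TEE = 1276.5 × 1.775 = 2265.7875 kcal/day.
Required daily surplus = 0.5 × 7700 ÷ 7 = 550 kcal/day.
Target intake = 2265.7875 + 550 = 2815.7875 kcal/day.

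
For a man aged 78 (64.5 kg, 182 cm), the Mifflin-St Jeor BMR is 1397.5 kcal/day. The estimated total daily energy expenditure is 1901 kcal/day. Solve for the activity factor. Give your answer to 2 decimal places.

1.36

Activity factor = TEE ÷ BMR = 1901 ÷ 1397.5 = 1.36.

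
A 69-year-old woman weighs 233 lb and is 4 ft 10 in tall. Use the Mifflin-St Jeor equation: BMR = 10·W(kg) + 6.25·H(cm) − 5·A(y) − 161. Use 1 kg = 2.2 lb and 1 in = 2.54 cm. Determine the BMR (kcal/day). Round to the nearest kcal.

Convert to metric: weight = 233 ÷ 2.2 = 105.9091 kg; height = (4×12 + 10) × 2.54 = 58 × 2.54 = 147.32 cm.
Mifflin-St Jeor (female): BMR = 10(105.9091) + 6.25(147.32) − 5(69) − 161 = 1059.0909 + 920.75 − 345 − 161 = 1473.8409 kcal/day.

1474 kcal/day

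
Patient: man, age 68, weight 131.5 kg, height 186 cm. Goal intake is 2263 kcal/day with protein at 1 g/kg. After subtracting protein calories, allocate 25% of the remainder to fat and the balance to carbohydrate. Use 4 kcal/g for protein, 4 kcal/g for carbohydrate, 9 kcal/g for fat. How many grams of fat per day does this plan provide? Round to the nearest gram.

48 g/day

Protein = 1 × 131.5 = 131.5 g → 131.5 × 4 = 526 kcal.
Non-protein calories = 2263 − 526 = 1737 kcal.
Fat: 25% × 1737 = 434.25 kcal; carbohydrate: 1302.75 kcal.
Fat: 434.25 kcal ÷ 9 kcal/g = 48.25 g.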